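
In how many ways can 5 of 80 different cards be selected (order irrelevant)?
C(80,5) = 80!/(5!×75!) = 24040016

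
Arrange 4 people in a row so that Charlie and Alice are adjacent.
Treat as block: (4-1)! × 2! = 6 × 2 = 12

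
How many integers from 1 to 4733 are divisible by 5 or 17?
⌊4733/5⌋ + ⌊4733/17⌋ - ⌊4733/85⌋ = 946 + 278 - 55 = 1169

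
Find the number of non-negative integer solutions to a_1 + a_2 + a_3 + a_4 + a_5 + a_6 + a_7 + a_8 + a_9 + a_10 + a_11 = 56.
C(56+11-1, 11-1) = C(66, 10) = 210980549208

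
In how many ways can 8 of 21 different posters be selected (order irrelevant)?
C(21,8) = 21!/(8!×13!) = 203490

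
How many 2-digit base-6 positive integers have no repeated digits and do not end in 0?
Last digit: 5 nonzero choices. First digit: 4 (nonzero, ≠last). Middle 0: P(4,0) = 1. Total = 20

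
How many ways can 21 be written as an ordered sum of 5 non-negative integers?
C(21+5-1, 5-1) = C(25, 4) = 12650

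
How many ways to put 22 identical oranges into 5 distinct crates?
C(22+5-1, 5-1) = C(26, 4) = 14950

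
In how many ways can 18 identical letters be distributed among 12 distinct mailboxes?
C(18+12-1, 12-1) = C(29, 11) = 34597290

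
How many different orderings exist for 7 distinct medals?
7! = 5040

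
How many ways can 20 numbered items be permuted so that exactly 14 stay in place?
Choose the 14 fixed points C(20,14) = 38760, derange the rest: !6 = Σ_{j=0}^{6} (-1)^j·6!/j! = 720 - 720 + 360 - 120 + 30 - 6 + 1 = 265. Product = 38760 × 265 = 10271400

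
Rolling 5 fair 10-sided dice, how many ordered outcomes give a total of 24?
Coefficient of x^24 in (x + x² + ... + x^10)^5. By inclusion-exclusion on dice exceeding 10: Σ_j (-1)^j C(5,j)·C(24-1-10j, 4) = C(5,0)·C(23,4) - C(5,1)·C(13,4) = 1·8855 - 5·715 = 5280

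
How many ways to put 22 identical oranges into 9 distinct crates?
C(22+9-1, 9-1) = C(30, 8) = 5852925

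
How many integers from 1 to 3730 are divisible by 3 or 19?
⌊3730/3⌋ + ⌊3730/19⌋ - ⌊3730/57⌋ = 1243 + 196 - 65 = 1374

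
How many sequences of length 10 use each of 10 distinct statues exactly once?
10! = 3628800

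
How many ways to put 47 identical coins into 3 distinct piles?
C(47+3-1, 3-1) = C(49, 2) = 1176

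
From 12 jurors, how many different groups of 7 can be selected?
C(12,7) = 12!/(7!×5!) = 792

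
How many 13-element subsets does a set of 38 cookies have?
C(38,13) = 38!/(13!×25!) = 5414950296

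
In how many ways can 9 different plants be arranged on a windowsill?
9! = 362880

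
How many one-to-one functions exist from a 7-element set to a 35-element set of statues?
P(35,7) = 35!/(35-7)! = 33891580800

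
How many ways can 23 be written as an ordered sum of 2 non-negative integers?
C(23+2-1, 2-1) = C(24, 1) = 24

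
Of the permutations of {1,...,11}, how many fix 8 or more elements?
Exactly j fixed points: C(11,j)·!(11-j); sum over j ≥ 8 (derangement numbers via !m = (m-1)·(!(m-1) + !(m-2)): !0..!3 = 1, 0, 1, 2). Σ_{j=8}^{11} C(11,j)·!(11-j) = C(11,8)·!3 + C(11,9)·!2 + C(11,10)·!1 + C(11,11)·!0 = 165·2 + 55·1 + 11·0 + 1·1 = 386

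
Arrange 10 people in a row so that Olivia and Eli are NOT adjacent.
Total - adjacent = 10! - (10-1)!×2 = 3628800 - 725760 = 2903040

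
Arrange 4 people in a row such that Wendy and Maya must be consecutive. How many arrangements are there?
Treat the 2 as one block: (4-2+1)! × 2! = 6 × 2 = 12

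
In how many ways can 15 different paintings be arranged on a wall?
15! = 1307674368000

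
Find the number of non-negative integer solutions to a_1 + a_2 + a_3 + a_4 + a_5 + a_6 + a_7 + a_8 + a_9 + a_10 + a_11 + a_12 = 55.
C(55+12-1, 12-1) = C(66, 11) = 1074082795968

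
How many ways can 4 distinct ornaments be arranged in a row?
4! = 24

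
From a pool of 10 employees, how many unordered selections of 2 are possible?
C(10,2) = 10!/(2!×8!) = 45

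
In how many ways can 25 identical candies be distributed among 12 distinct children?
C(25+12-1, 12-1) = C(36, 11) = 600805296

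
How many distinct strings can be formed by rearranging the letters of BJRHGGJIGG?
10! / (1! × 2! × 1! × 1! × 1! × 4!) = 75600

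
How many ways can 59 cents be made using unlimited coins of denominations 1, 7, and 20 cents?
Coefficient of x^59 in 1/(1-x^1) · 1/(1-x^7) · 1/(1-x^20). Case on j = number of 20-cent coins (j = 0..2); remainder r = 59 - 20j is made from {1,7} in ⌊r/7⌋+1 ways. r = 59, 39, 19 → 9 + 6 + 3 = 18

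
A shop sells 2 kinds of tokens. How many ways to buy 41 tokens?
C(41+2-1, 2-1) = C(42, 1) = 42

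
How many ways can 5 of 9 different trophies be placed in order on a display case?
P(9,5) = 9!/(9-5)! = 15120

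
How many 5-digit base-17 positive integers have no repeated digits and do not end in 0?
Last digit: 16 nonzero choices. First digit: 15 (nonzero, ≠last). Middle 3: P(15,3) = 2730. Total = 655200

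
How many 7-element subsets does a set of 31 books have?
C(31,7) = 31!/(7!×24!) = 2629575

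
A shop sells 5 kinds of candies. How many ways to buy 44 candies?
C(44+5-1, 5-1) = C(48, 4) = 194580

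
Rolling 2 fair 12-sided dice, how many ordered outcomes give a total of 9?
Coefficient of x^9 in (x + x² + ... + x^12)^2. By inclusion-exclusion on dice exceeding 12: Σ_j (-1)^j C(2,j)·C(9-1-12j, 1) = C(2,0)·C(8,1) = 1·8 = 8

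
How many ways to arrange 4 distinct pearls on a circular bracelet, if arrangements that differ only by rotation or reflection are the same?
(4-1)!/2 = 6/2 = 3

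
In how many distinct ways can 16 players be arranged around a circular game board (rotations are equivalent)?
Circular: fix one position, arrange the rest. (16-1)! = 1307674368000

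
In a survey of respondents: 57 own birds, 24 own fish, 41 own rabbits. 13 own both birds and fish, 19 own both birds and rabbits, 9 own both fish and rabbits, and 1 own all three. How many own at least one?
|A∪B∪C| = 57+24+41-13-19-9+1 = 82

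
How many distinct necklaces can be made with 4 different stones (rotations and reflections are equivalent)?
(4-1)!/2 = 6/2 = 3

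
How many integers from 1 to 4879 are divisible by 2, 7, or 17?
⌊4879/2⌋+⌊4879/7⌋+⌊4879/17⌋ - ⌊4879/14⌋-⌊4879/34⌋-⌊4879/119⌋ + ⌊4879/238⌋ = 2439+697+287 - 348-143-41 + 20 = 2911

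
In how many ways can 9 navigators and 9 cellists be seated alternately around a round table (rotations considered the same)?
Fix one of the navigators: (9-1)! ways for the remaining navigators, × 9! ways for the cellists = 40320 × 362880 = 14631321600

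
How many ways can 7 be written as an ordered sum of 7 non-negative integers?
C(7+7-1, 7-1) = C(13, 6) = 1716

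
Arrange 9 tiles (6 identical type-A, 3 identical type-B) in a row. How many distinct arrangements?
9! / (6! × 3!) = 84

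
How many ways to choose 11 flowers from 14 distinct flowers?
C(14,11) = 14!/(11!×3!) = 364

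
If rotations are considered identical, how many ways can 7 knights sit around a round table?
Circular: fix one position, arrange the rest. (7-1)! = 720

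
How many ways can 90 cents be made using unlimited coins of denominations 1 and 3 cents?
Coefficient of x^90 in 1/(1-x^1) · 1/(1-x^3). Use j coins of 3 for j = 0..⌊90/3⌋ = 30, the rest in 1s: 30 + 1 = 31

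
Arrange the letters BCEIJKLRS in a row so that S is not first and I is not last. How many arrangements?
By inclusion-exclusion: 9! - 2×(9-1)! + (9-2)! = 362880 - 80640 + 5040 = 287280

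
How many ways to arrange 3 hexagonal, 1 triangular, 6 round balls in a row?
10! / (3! × 1! × 6!) = 840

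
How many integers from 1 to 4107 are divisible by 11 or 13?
⌊4107/11⌋ + ⌊4107/13⌋ - ⌊4107/143⌋ = 373 + 315 - 28 = 660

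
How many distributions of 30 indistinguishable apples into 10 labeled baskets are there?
C(30+10-1, 10-1) = C(39, 9) = 211915132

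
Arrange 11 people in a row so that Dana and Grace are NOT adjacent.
Total - adjacent = 11! - (11-1)!×2 = 39916800 - 7257600 = 32659200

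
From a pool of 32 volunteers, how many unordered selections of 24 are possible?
C(32,24) = 32!/(24!×8!) = 10518300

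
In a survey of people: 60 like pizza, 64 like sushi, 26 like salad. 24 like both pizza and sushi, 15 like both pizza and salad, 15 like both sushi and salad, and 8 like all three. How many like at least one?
|A∪B∪C| = 60+64+26-24-15-15+8 = 104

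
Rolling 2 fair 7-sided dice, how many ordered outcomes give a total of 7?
Coefficient of x^7 in (x + x² + ... + x^7)^2. By inclusion-exclusion on dice exceeding 7: Σ_j (-1)^j C(2,j)·C(7-1-7j, 1) = C(2,0)·C(6,1) = 1·6 = 6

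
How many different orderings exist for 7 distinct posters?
7! = 5040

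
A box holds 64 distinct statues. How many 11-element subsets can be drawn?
C(64,11) = 64!/(11!×53!) = 743595781824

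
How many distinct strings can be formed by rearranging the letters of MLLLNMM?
7! / (3! × 3! × 1!) = 140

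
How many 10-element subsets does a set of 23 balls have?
C(23,10) = 23!/(10!×13!) = 1144066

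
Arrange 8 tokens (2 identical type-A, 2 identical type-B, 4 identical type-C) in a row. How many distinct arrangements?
8! / (2! × 2! × 4!) = 420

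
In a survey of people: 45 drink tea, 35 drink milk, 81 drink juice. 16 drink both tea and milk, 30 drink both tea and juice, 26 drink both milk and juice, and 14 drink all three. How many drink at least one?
|A∪B∪C| = 45+35+81-16-30-26+14 = 103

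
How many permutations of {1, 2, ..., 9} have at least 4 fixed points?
Exactly j fixed points: C(9,j)·!(9-j); sum over j ≥ 4 (derangement numbers via !m = (m-1)·(!(m-1) + !(m-2)): !0..!5 = 1, 0, 1, 2, 9, 44). Σ_{j=4}^{9} C(9,j)·!(9-j) = C(9,4)·!5 + C(9,5)·!4 + C(9,6)·!3 + C(9,7)·!2 + C(9,8)·!1 + C(9,9)·!0 = 126·44 + 126·9 + 84·2 + 36·1 + 9·0 + 1·1 = 6883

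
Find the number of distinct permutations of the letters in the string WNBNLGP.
7! / (1! × 1! × 1! × 1! × 2! × 1!) = 2520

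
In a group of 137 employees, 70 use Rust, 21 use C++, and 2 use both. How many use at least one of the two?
|A∪B| = |A| + |B| - |A∩B| = 70 + 21 - 2 = 89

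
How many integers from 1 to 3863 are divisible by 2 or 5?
⌊3863/2⌋ + ⌊3863/5⌋ - ⌊3863/10⌋ = 1931 + 772 - 386 = 2317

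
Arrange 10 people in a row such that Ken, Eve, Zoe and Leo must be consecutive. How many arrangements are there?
Treat the 4 as one block: (10-4+1)! × 4! = 5040 × 24 = 120960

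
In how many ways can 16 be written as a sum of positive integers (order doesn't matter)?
Pentagonal recurrence p(n) = p(n-1) + p(n-2) - p(n-5) - p(n-7) + p(n-12) + p(n-15) - ... gives p(0..15) = 1, 1, 2, 3, 5, 7, 11, 15, 22, 30, 42, 56, 77, 101, 135, 176. p(16) = p(15) + p(14) - p(11) - p(9) + p(4) + p(1) = 176 + 135 - 56 - 30 + 5 + 1 = 231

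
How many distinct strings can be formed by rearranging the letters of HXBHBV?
6! / (2! × 2! × 1! × 1!) = 180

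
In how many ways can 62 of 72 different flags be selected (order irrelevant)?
C(72,62) = 72!/(62!×10!) = 536211932256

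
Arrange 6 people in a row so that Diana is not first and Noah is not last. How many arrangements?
By inclusion-exclusion: 6! - 2×(6-1)! + (6-2)! = 720 - 240 + 24 = 504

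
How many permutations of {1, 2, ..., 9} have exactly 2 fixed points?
Choose the 2 fixed points C(9,2) = 36, derange the rest: !7 = Σ_{j=0}^{7} (-1)^j·7!/j! = 5040 - 5040 + 2520 - 840 + 210 - 42 + 7 - 1 = 1854. Product = 36 × 1854 = 66744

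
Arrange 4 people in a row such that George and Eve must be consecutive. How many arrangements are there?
Treat the 2 as one block: (4-2+1)! × 2! = 6 × 2 = 12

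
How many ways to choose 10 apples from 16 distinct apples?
C(16,10) = 16!/(10!×6!) = 8008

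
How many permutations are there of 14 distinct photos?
14! = 87178291200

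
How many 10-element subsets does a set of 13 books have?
C(13,10) = 13!/(10!×3!) = 286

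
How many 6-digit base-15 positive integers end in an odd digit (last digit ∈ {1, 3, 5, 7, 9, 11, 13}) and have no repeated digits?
Last∈{1,3,5,7,9,11,13}. Last=0: 0. Last nonzero: 7×13×P(13,4) = 1561560. Total = 1561560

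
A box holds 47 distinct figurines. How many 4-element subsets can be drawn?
C(47,4) = 47!/(4!×43!) = 178365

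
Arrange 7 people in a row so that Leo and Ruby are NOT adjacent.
Total - adjacent = 7! - (7-1)!×2 = 5040 - 1440 = 3600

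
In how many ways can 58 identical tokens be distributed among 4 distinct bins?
C(58+4-1, 4-1) = C(61, 3) = 35990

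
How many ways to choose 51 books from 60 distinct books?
C(60,51) = 60!/(51!×9!) = 14783142660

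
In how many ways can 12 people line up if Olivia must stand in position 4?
Fix one position: (12-1)! = 39916800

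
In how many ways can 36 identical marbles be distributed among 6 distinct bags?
C(36+6-1, 6-1) = C(41, 5) = 749398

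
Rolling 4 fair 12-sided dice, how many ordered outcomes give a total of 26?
Coefficient of x^26 in (x + x² + ... + x^12)^4. By inclusion-exclusion on dice exceeding 12: Σ_j (-1)^j C(4,j)·C(26-1-12j, 3) = C(4,0)·C(25,3) - C(4,1)·C(13,3) = 1·2300 - 4·286 = 1156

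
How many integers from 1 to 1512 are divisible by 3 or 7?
⌊1512/3⌋ + ⌊1512/7⌋ - ⌊1512/21⌋ = 504 + 216 - 72 = 648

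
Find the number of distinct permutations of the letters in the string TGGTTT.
6! / (2! × 4!) = 15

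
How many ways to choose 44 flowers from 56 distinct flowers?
C(56,44) = 56!/(44!×12!) = 558383307300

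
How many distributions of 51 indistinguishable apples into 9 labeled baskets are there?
C(51+9-1, 9-1) = C(59, 8) = 2217471399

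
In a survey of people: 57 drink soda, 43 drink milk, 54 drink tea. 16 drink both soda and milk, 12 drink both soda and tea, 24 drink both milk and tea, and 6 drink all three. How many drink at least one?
|A∪B∪C| = 57+43+54-16-12-24+6 = 108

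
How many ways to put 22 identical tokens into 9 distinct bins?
C(22+9-1, 9-1) = C(30, 8) = 5852925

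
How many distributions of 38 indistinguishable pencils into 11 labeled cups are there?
C(38+11-1, 11-1) = C(48, 10) = 6540715896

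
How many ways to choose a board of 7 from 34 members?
C(34,7) = 34!/(7!×27!) = 5379616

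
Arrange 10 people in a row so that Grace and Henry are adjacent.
Treat as block: (10-1)! × 2! = 362880 × 2 = 725760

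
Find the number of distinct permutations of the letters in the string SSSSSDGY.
8! / (5! × 1! × 1! × 1!) = 336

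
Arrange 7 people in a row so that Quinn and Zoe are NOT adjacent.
Total - adjacent = 7! - (7-1)!×2 = 5040 - 1440 = 3600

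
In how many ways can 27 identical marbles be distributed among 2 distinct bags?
C(27+2-1, 2-1) = C(28, 1) = 28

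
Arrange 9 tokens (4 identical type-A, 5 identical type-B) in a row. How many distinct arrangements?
9! / (4! × 5!) = 126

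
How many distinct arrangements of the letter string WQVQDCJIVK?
10! / (2! × 1! × 2! × 1! × 1! × 1! × 1! × 1!) = 907200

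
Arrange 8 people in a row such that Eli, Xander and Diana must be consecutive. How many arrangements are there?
Treat the 3 as one block: (8-3+1)! × 3! = 720 × 6 = 4320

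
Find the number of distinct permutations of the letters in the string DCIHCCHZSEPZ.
12! / (1! × 1! × 1! × 1! × 3! × 2! × 2! × 1!) = 19958400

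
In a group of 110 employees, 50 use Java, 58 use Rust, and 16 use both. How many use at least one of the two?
|A∪B| = |A| + |B| - |A∩B| = 50 + 58 - 16 = 92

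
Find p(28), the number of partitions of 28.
Pentagonal recurrence p(n) = p(n-1) + p(n-2) - p(n-5) - p(n-7) + p(n-12) + p(n-15) - ... gives p(0..27) = 1, 1, 2, 3, 5, 7, 11, 15, 22, 30, 42, 56, 77, 101, 135, 176, 231, 297, 385, 490, 627, 792, 1002, 1255, 1575, 1958, 2436, 3010. p(28) = p(27) + p(26) - p(23) - p(21) + p(16) + p(13) - p(6) - p(2) = 3010 + 2436 - 1255 - 792 + 231 + 101 - 11 - 2 = 3718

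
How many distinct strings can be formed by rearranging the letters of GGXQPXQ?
7! / (2! × 2! × 2! × 1!) = 630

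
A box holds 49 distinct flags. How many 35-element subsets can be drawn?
C(49,35) = 49!/(35!×14!) = 675248872536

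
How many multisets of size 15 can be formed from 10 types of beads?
C(15+10-1, 10-1) = C(24, 9) = 1307504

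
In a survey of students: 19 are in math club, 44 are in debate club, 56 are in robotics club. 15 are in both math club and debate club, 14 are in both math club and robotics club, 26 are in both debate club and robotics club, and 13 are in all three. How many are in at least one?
|A∪B∪C| = 19+44+56-15-14-26+13 = 77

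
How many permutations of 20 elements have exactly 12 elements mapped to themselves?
Choose the 12 fixed points C(20,12) = 125970, derange the rest: !8 = Σ_{j=0}^{8} (-1)^j·8!/j! = 40320 - 40320 + 20160 - 6720 + 1680 - 336 + 56 - 8 + 1 = 14833. Product = 125970 × 14833 = 1868513010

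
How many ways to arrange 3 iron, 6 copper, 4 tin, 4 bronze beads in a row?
17! / (3! × 6! × 4! × 4!) = 142942800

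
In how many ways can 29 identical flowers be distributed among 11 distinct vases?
C(29+11-1, 11-1) = C(39, 10) = 635745396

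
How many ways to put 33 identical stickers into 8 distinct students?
C(33+8-1, 8-1) = C(40, 7) = 18643560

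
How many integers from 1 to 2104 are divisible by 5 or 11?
⌊2104/5⌋ + ⌊2104/11⌋ - ⌊2104/55⌋ = 420 + 191 - 38 = 573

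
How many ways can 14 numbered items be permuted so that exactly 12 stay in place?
Choose the 12 fixed points C(14,12) = 91, derange the rest: !2 = Σ_{j=0}^{2} (-1)^j·2!/j! = 2 - 2 + 1 = 1. Product = 91 × 1 = 91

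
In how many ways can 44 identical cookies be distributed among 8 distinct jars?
C(44+8-1, 8-1) = C(51, 7) = 115775100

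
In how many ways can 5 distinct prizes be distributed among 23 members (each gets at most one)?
P(23,5) = 23!/(23-5)! = 4037880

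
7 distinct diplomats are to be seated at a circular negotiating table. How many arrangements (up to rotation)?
Circular: fix one position, arrange the rest. (7-1)! = 720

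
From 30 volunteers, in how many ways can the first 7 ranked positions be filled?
P(30,7) = 30!/(30-7)! = 10260432000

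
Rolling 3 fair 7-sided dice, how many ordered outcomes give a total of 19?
Coefficient of x^19 in (x + x² + ... + x^7)^3. By inclusion-exclusion on dice exceeding 7: Σ_j (-1)^j C(3,j)·C(19-1-7j, 2) = C(3,0)·C(18,2) - C(3,1)·C(11,2) + C(3,2)·C(4,2) = 1·153 - 3·55 + 3·6 = 6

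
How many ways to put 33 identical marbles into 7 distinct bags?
C(33+7-1, 7-1) = C(39, 6) = 3262623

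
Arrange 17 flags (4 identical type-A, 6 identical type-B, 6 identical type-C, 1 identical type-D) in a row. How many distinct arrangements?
17! / (4! × 6! × 6! × 1!) = 28588560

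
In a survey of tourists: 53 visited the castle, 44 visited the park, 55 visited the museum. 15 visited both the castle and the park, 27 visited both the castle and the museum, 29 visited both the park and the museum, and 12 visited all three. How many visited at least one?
|A∪B∪C| = 53+44+55-15-27-29+12 = 93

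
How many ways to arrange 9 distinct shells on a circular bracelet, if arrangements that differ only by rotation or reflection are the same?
(9-1)!/2 = 40320/2 = 20160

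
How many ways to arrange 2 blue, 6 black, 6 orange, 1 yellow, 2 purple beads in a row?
17! / (2! × 6! × 6! × 1! × 2!) = 171531360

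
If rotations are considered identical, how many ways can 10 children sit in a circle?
Circular: fix one position, arrange the rest. (10-1)! = 362880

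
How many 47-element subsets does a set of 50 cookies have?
C(50,47) = 50!/(47!×3!) = 19600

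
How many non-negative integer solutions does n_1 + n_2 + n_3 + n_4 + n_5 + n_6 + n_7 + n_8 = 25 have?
C(25+8-1, 8-1) = C(32, 7) = 3365856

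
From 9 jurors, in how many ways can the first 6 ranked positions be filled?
P(9,6) = 9!/(9-6)! = 60480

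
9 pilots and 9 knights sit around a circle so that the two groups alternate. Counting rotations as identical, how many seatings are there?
Fix one of the pilots: (9-1)! ways for the remaining pilots, × 9! ways for the knights = 40320 × 362880 = 14631321600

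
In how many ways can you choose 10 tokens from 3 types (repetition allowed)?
C(10+3-1, 3-1) = C(12, 2) = 66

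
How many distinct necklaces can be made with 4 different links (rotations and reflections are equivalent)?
(4-1)!/2 = 6/2 = 3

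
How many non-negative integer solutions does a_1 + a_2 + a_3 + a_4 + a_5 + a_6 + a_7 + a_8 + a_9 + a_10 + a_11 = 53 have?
C(53+11-1, 11-1) = C(63, 10) = 127805525001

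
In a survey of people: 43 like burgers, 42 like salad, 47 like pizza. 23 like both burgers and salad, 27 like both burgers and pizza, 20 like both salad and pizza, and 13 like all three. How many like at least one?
|A∪B∪C| = 43+42+47-23-27-20+13 = 75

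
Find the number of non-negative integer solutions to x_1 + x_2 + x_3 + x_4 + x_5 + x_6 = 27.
C(27+6-1, 6-1) = C(32, 5) = 201376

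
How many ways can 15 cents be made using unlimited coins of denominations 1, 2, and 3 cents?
Coefficient of x^15 in 1/(1-x^1) · 1/(1-x^2) · 1/(1-x^3). Case on j = number of 3-cent coins (j = 0..5); remainder r = 15 - 3j is made from {1,2} in ⌊r/2⌋+1 ways. r = 15, 12, 9, 6, 3, 0 → 8 + 7 + 5 + 4 + 2 + 1 = 27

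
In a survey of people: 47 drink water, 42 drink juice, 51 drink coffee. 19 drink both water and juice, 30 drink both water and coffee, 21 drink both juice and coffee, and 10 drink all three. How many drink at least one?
|A∪B∪C| = 47+42+51-19-30-21+10 = 80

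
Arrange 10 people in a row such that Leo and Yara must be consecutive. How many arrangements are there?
Treat the 2 as one block: (10-2+1)! × 2! = 362880 × 2 = 725760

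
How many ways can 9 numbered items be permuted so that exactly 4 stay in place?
Choose the 4 fixed points C(9,4) = 126, derange the rest: !5 = Σ_{j=0}^{5} (-1)^j·5!/j! = 120 - 120 + 60 - 20 + 5 - 1 = 44. Product = 126 × 44 = 5544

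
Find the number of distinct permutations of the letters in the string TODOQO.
6! / (1! × 1! × 3! × 1!) = 120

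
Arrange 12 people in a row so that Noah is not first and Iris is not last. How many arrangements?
By inclusion-exclusion: 12! - 2×(12-1)! + (12-2)! = 479001600 - 79833600 + 3628800 = 402796800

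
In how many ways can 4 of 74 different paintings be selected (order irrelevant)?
C(74,4) = 74!/(4!×70!) = 1150626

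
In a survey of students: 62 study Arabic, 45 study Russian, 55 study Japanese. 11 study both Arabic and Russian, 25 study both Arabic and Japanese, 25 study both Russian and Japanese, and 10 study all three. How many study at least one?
|A∪B∪C| = 62+45+55-11-25-25+10 = 111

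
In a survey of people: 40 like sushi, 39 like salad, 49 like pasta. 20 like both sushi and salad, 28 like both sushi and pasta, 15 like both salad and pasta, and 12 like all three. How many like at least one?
|A∪B∪C| = 40+39+49-20-28-15+12 = 77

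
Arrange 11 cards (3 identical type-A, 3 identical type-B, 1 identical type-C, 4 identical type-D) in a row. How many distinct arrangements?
11! / (3! × 3! × 1! × 4!) = 46200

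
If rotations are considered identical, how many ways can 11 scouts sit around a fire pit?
Circular: fix one position, arrange the rest. (11-1)! = 3628800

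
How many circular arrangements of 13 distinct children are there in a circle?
Circular: fix one position, arrange the rest. (13-1)! = 479001600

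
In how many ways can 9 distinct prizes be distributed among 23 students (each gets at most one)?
P(23,9) = 23!/(23-9)! = 296541907200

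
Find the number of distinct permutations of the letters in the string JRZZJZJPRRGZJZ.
14! / (1! × 3! × 1! × 5! × 4!) = 5045040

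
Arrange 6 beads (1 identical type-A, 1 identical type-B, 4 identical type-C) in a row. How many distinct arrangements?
6! / (1! × 1! × 4!) = 30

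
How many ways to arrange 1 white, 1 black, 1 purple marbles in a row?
3! / (1! × 1! × 1!) = 6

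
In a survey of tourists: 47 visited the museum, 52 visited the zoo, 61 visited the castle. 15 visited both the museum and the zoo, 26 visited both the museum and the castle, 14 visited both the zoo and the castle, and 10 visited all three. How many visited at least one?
|A∪B∪C| = 47+52+61-15-26-14+10 = 115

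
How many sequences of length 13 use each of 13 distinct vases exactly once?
13! = 6227020800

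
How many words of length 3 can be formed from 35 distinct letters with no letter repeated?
P(35,3) = 35!/(35-3)! = 39270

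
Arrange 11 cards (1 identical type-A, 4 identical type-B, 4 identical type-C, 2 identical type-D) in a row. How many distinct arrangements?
11! / (1! × 4! × 4! × 2!) = 34650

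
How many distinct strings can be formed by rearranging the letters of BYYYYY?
6! / (1! × 5!) = 6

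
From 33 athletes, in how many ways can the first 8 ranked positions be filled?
P(33,8) = 33!/(33-8)! = 559809169920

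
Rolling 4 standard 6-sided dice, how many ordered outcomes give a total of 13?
Coefficient of x^13 in (x + x² + ... + x^6)^4. By inclusion-exclusion on dice exceeding 6: Σ_j (-1)^j C(4,j)·C(13-1-6j, 3) = C(4,0)·C(12,3) - C(4,1)·C(6,3) = 1·220 - 4·20 = 140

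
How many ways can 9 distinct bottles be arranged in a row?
9! = 362880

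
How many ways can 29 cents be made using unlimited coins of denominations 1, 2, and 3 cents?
Coefficient of x^29 in 1/(1-x^1) · 1/(1-x^2) · 1/(1-x^3). Case on j = number of 3-cent coins (j = 0..9); remainder r = 29 - 3j is made from {1,2} in ⌊r/2⌋+1 ways. r = 29, 26, 23, 20, 17, 14, 11, 8, 5, 2 → 15 + 14 + 12 + 11 + 9 + 8 + 6 + 5 + 3 + 2 = 85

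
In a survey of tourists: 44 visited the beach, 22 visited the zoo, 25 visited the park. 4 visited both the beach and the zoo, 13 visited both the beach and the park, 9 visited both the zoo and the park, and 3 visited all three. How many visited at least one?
|A∪B∪C| = 44+22+25-4-13-9+3 = 68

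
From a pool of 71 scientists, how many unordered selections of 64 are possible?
C(71,64) = 71!/(64!×7!) = 1329890705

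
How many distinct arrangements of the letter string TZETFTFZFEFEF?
13! / (3! × 5! × 2! × 3!) = 720720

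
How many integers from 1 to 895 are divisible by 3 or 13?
⌊895/3⌋ + ⌊895/13⌋ - ⌊895/39⌋ = 298 + 68 - 22 = 344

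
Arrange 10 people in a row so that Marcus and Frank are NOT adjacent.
Total - adjacent = 10! - (10-1)!×2 = 3628800 - 725760 = 2903040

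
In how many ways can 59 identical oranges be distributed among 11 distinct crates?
C(59+11-1, 11-1) = C(69, 10) = 340032449328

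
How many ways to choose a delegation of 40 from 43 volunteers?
C(43,40) = 43!/(40!×3!) = 12341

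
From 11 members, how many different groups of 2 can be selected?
C(11,2) = 11!/(2!×9!) = 55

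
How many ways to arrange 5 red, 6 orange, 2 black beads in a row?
13! / (5! × 6! × 2!) = 36036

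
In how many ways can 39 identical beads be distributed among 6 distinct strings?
C(39+6-1, 6-1) = C(44, 5) = 1086008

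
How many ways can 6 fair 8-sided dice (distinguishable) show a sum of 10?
Coefficient of x^10 in (x + x² + ... + x^8)^6. By inclusion-exclusion on dice exceeding 8: Σ_j (-1)^j C(6,j)·C(10-1-8j, 5) = C(6,0)·C(9,5) = 1·126 = 126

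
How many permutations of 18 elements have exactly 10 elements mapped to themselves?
Choose the 10 fixed points C(18,10) = 43758, derange the rest: !8 = Σ_{j=0}^{8} (-1)^j·8!/j! = 40320 - 40320 + 20160 - 6720 + 1680 - 336 + 56 - 8 + 1 = 14833. Product = 43758 × 14833 = 649062414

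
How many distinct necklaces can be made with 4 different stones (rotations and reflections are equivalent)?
(4-1)!/2 = 6/2 = 3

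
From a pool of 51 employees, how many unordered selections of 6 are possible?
C(51,6) = 51!/(6!×45!) = 18009460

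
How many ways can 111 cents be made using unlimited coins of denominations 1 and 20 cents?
Coefficient of x^111 in 1/(1-x^1) · 1/(1-x^20). Use j coins of 20 for j = 0..⌊111/20⌋ = 5, the rest in 1s: 5 + 1 = 6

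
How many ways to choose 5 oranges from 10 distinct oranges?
C(10,5) = 10!/(5!×5!) = 252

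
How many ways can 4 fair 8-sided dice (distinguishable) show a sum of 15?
Coefficient of x^15 in (x + x² + ... + x^8)^4. By inclusion-exclusion on dice exceeding 8: Σ_j (-1)^j C(4,j)·C(15-1-8j, 3) = C(4,0)·C(14,3) - C(4,1)·C(6,3) = 1·364 - 4·20 = 284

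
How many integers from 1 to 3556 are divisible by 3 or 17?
⌊3556/3⌋ + ⌊3556/17⌋ - ⌊3556/51⌋ = 1185 + 209 - 69 = 1325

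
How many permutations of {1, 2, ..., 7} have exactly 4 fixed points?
Choose the 4 fixed points C(7,4) = 35, derange the rest: !3 = Σ_{j=0}^{3} (-1)^j·3!/j! = 6 - 6 + 3 - 1 = 2. Product = 35 × 2 = 70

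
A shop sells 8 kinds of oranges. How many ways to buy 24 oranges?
C(24+8-1, 8-1) = C(31, 7) = 2629575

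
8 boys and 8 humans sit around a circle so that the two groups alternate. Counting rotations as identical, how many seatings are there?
Fix one of the boys: (8-1)! ways for the remaining boys, × 8! ways for the humans = 5040 × 40320 = 203212800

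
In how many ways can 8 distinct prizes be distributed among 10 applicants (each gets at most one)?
P(10,8) = 10!/(10-8)! = 1814400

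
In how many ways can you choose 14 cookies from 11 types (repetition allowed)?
C(14+11-1, 11-1) = C(24, 10) = 1961256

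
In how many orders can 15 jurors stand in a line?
15! = 1307674368000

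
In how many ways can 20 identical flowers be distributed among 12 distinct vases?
C(20+12-1, 12-1) = C(31, 11) = 84672315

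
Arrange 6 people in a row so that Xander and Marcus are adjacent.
Treat as block: (6-1)! × 2! = 120 × 2 = 240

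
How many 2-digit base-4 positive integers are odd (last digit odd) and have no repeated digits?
Last∈{1,3}. Last=0: 0. Last nonzero: 2×2×P(2,0) = 4. Total = 4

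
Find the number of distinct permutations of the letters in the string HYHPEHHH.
8! / (1! × 1! × 5! × 1!) = 336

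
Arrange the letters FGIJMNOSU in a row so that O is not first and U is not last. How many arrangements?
By inclusion-exclusion: 9! - 2×(9-1)! + (9-2)! = 362880 - 80640 + 5040 = 287280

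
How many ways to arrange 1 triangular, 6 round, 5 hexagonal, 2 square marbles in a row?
14! / (1! × 6! × 5! × 2!) = 504504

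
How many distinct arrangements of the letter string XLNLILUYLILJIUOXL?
17! / (2! × 3! × 1! × 1! × 6! × 1! × 2! × 1!) = 20583763200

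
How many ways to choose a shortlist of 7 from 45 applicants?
C(45,7) = 45!/(7!×38!) = 45379620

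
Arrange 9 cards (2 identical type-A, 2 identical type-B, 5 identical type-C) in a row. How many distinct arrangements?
9! / (2! × 2! × 5!) = 756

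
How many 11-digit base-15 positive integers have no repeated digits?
First digit: 14 choices (nonzero). Then descending: 14 × 14 × 13 × 12 × 11 × 10 × 9 × 8 × 7 × 6 × 5 = 50854003200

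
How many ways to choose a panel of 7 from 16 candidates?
C(16,7) = 16!/(7!×9!) = 11440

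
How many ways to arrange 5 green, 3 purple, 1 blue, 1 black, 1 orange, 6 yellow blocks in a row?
17! / (5! × 3! × 1! × 1! × 1! × 6!) = 686125440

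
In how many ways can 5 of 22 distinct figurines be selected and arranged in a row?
P(22,5) = 22!/(22-5)! = 3160080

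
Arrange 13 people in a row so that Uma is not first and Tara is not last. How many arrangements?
By inclusion-exclusion: 13! - 2×(13-1)! + (13-2)! = 6227020800 - 958003200 + 39916800 = 5308934400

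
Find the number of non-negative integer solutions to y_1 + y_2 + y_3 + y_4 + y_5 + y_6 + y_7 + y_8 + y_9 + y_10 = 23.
C(23+10-1, 10-1) = C(32, 9) = 28048800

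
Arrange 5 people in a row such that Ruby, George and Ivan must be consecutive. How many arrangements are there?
Treat the 3 as one block: (5-3+1)! × 3! = 6 × 6 = 36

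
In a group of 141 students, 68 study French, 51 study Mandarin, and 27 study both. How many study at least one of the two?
|A∪B| = |A| + |B| - |A∩B| = 68 + 51 - 27 = 92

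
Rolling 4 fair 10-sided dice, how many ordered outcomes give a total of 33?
Coefficient of x^33 in (x + x² + ... + x^10)^4. By inclusion-exclusion on dice exceeding 10: Σ_j (-1)^j C(4,j)·C(33-1-10j, 3) = C(4,0)·C(32,3) - C(4,1)·C(22,3) + C(4,2)·C(12,3) = 1·4960 - 4·1540 + 6·220 = 120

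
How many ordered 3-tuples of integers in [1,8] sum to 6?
Coefficient of x^6 in (x + x² + ... + x^8)^3. By inclusion-exclusion on dice exceeding 8: Σ_j (-1)^j C(3,j)·C(6-1-8j, 2) = C(3,0)·C(5,2) = 1·10 = 10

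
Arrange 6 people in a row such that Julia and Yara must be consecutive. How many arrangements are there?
Treat the 2 as one block: (6-2+1)! × 2! = 120 × 2 = 240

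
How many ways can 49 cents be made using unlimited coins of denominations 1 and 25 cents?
Coefficient of x^49 in 1/(1-x^1) · 1/(1-x^25). Use j coins of 25 for j = 0..⌊49/25⌋ = 1, the rest in 1s: 1 + 1 = 2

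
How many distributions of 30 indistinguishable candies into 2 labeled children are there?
C(30+2-1, 2-1) = C(31, 1) = 31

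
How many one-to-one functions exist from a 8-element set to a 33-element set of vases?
P(33,8) = 33!/(33-8)! = 559809169920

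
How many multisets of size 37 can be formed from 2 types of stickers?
C(37+2-1, 2-1) = C(38, 1) = 38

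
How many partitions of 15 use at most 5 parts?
By conjugation, equals partitions of 15 into parts ≤ 5. Let r_j(i) = number of partitions of i into parts ≤ j, for i = 0..15. r_1(i) = 1 for all i; r_j(i) = r_{j-1}(i) + r_j(i-j). Rows j = 2..5: ≤2: 1 1 2 2 3 3 4 4 5 5 6 6 7 7 8 8; ≤3: 1 1 2 3 4 5 7 8 10 12 14 16 19 21 24 27; ≤4: 1 1 2 3 5 6 9 11 15 18 23 27 34 39 47 54; ≤5: 1 1 2 3 5 7 10 13 18 23 30 37 47 57 70 84. r_5(15) = 84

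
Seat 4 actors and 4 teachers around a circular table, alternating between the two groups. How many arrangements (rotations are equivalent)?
Fix one of the actors: (4-1)! ways for the remaining actors, × 4! ways for the teachers = 6 × 24 = 144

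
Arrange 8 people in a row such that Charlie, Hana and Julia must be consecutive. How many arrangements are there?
Treat the 3 as one block: (8-3+1)! × 3! = 720 × 6 = 4320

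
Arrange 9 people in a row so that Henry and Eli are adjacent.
Treat as block: (9-1)! × 2! = 40320 × 2 = 80640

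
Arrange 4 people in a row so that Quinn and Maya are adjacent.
Treat as block: (4-1)! × 2! = 6 × 2 = 12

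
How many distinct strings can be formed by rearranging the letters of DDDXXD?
6! / (2! × 4!) = 15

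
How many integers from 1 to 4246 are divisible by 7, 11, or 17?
⌊4246/7⌋+⌊4246/11⌋+⌊4246/17⌋ - ⌊4246/77⌋-⌊4246/119⌋-⌊4246/187⌋ + ⌊4246/1309⌋ = 606+386+249 - 55-35-22 + 3 = 1132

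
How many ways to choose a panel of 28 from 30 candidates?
C(30,28) = 30!/(28!×2!) = 435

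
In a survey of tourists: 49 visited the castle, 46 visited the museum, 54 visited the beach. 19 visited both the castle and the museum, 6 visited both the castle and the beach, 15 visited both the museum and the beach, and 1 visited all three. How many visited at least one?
|A∪B∪C| = 49+46+54-19-6-15+1 = 110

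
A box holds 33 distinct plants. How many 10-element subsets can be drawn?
C(33,10) = 33!/(10!×23!) = 92561040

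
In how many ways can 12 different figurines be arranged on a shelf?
12! = 479001600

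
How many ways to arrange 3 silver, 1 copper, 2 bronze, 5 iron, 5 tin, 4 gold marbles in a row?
20! / (3! × 1! × 2! × 5! × 5! × 4!) = 586637251200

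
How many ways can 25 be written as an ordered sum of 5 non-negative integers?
C(25+5-1, 5-1) = C(29, 4) = 23751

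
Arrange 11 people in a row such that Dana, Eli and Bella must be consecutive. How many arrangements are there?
Treat the 3 as one block: (11-3+1)! × 3! = 362880 × 6 = 2177280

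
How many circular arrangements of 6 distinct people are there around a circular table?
Circular: fix one position, arrange the rest. (6-1)! = 120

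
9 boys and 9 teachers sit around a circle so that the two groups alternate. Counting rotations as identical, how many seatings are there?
Fix one of the boys: (9-1)! ways for the remaining boys, × 9! ways for the teachers = 40320 × 362880 = 14631321600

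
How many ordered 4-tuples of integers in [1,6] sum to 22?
Coefficient of x^22 in (x + x² + ... + x^6)^4. By inclusion-exclusion on dice exceeding 6: Σ_j (-1)^j C(4,j)·C(22-1-6j, 3) = C(4,0)·C(21,3) - C(4,1)·C(15,3) + C(4,2)·C(9,3) - C(4,3)·C(3,3) = 1·1330 - 4·455 + 6·84 - 4·1 = 10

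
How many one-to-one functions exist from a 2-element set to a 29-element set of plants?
P(29,2) = 29!/(29-2)! = 812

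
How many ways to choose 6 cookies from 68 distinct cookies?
C(68,6) = 68!/(6!×62!) = 109453344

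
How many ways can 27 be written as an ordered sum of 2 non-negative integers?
C(27+2-1, 2-1) = C(28, 1) = 28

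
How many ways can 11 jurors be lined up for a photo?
11! = 39916800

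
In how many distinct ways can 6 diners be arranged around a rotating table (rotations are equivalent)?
Circular: fix one position, arrange the rest. (6-1)! = 120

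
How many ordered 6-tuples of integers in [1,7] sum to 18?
Coefficient of x^18 in (x + x² + ... + x^7)^6. By inclusion-exclusion on dice exceeding 7: Σ_j (-1)^j C(6,j)·C(18-1-7j, 5) = C(6,0)·C(17,5) - C(6,1)·C(10,5) = 1·6188 - 6·252 = 4676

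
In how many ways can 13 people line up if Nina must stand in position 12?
Fix one position: (13-1)! = 479001600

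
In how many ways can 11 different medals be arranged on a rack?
11! = 39916800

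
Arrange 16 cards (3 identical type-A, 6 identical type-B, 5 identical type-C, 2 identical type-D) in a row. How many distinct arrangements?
16! / (3! × 6! × 5! × 2!) = 20180160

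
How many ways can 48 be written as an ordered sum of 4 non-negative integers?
C(48+4-1, 4-1) = C(51, 3) = 20825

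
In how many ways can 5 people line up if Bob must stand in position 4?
Fix one position: (5-1)! = 24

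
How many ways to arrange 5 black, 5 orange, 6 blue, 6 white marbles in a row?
22! / (5! × 5! × 6! × 6!) = 150570227808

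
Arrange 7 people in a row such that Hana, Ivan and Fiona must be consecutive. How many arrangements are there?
Treat the 3 as one block: (7-3+1)! × 3! = 120 × 6 = 720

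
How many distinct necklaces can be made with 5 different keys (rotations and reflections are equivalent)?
(5-1)!/2 = 24/2 = 12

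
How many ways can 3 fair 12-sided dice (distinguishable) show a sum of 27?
Coefficient of x^27 in (x + x² + ... + x^12)^3. By inclusion-exclusion on dice exceeding 12: Σ_j (-1)^j C(3,j)·C(27-1-12j, 2) = C(3,0)·C(26,2) - C(3,1)·C(14,2) + C(3,2)·C(2,2) = 1·325 - 3·91 + 3·1 = 55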